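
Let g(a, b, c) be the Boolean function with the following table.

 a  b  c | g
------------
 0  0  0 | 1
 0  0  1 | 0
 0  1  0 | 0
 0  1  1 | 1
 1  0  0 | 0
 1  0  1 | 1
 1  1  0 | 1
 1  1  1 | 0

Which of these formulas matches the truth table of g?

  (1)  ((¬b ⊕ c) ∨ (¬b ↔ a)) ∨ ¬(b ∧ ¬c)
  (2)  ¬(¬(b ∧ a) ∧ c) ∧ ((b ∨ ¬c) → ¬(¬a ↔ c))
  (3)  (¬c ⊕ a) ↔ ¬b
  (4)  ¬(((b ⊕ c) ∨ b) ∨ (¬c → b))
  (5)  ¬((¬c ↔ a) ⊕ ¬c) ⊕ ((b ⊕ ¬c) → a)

(1) fails at (0,0,1): the formula yields 1, g is 0.
(2) fails at (0,1,0): the formula yields 1, g is 0.
(4) fails at (0,1,1): the formula yields 0, g is 1.
(5) fails at (0,0,0): the formula yields 0, g is 1.
That leaves (3). Evaluating it on every row reproduces the table of g exactly.

3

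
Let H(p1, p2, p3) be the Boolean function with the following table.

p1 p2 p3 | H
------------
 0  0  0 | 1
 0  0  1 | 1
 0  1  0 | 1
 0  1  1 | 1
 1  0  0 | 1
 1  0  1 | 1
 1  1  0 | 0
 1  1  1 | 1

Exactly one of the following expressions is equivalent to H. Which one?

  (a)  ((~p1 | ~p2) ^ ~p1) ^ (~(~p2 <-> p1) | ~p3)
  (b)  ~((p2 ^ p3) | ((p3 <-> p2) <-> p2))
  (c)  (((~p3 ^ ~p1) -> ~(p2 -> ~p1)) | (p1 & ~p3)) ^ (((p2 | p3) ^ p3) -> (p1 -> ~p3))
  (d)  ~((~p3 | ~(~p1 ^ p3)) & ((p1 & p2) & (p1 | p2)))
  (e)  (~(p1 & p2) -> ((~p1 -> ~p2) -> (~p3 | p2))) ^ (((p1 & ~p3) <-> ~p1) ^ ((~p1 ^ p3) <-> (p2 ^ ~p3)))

d

(a): at (0,1,1) it gives 0, but H = 1 — eliminated.
(b): at (0,0,1) it gives 0, but H = 1 — eliminated.
(c): at (0,0,0) it gives 0, but H = 1 — eliminated.
(e): at (0,0,0) it gives 0, but H = 1 — eliminated.
(d) is the remaining candidate, and it agrees with H on all 8 inputs.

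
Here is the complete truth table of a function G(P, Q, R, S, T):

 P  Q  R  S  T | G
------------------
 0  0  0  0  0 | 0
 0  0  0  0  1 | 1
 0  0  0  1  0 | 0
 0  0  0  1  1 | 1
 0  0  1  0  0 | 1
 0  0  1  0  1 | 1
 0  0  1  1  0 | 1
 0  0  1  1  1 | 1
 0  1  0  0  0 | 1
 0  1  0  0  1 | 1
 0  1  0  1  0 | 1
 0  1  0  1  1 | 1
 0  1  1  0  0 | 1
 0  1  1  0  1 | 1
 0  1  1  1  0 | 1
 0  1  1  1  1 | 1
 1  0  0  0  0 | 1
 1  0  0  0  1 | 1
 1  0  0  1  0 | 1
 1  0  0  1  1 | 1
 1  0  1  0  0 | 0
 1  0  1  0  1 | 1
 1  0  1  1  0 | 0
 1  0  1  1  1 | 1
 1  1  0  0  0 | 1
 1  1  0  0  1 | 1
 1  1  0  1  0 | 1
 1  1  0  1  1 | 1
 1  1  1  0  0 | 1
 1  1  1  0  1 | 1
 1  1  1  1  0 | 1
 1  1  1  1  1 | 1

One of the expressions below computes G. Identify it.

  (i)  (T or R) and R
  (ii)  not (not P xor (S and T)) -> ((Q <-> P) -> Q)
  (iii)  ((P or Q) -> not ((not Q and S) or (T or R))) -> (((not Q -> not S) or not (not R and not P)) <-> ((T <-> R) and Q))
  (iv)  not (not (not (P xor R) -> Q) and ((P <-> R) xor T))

(i): at (0,0,0,0,1) it gives 0, but G = 1 — eliminated.
(ii): at (0,0,0,0,0) it gives 1, but G = 0 — eliminated.
(iii): at (0,0,0,0,1) it gives 0, but G = 1 — eliminated.
Only (iv) survives; checking it on all 32 rows confirms it matches G.

iv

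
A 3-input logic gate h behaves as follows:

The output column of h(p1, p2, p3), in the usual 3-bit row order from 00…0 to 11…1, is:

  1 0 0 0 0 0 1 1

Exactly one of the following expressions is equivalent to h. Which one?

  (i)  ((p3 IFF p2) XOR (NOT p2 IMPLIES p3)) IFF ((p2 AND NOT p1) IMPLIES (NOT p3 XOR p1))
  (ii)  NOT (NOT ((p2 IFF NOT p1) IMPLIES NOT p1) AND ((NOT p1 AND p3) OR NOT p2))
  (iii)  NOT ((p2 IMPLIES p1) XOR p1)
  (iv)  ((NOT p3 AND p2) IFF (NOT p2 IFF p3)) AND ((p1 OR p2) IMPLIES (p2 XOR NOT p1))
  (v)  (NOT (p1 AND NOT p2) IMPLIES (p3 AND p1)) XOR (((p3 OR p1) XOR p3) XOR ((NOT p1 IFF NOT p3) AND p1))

(i): at (0,0,1) it gives 1, but h = 0 — eliminated.
(ii): at (0,0,1) it gives 1, but h = 0 — eliminated.
(iii): at (0,0,0) it gives 0, but h = 1 — eliminated.
(v): at (0,0,0) it gives 0, but h = 1 — eliminated.
Only (iv) survives; checking it on all 8 rows confirms it matches h.

iv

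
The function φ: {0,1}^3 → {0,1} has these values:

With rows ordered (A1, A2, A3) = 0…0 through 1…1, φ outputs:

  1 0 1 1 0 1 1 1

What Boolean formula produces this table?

There are just 2 zero rows: (0,0,1), (1,0,0). Their minterms are ¬A1·¬A2·A3, A1·¬A2·¬A3; the OR of those covers precisely the 0-outputs, and negating it yields φ.

φ(A1, A2, A3) = ~(((~A1 & ~A2) & A3) | ((A1 & ~A2) & ~A3))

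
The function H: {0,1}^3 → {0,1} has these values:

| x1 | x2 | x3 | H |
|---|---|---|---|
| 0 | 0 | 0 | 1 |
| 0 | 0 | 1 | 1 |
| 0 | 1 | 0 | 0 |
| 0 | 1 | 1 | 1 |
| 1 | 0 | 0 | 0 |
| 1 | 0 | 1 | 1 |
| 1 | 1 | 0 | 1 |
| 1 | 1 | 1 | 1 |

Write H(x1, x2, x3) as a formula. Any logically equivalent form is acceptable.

H(x1, x2, x3) = NOT (((NOT x1 AND x2) AND NOT x3) OR ((x1 AND NOT x2) AND NOT x3))

There are just 2 zero rows: (0,1,0), (1,0,0). Their minterms are ¬x1·x2·¬x3, x1·¬x2·¬x3; the OR of those covers precisely the 0-outputs, and negating it yields H.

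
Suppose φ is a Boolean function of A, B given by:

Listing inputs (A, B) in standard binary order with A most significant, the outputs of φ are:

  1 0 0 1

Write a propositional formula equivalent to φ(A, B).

φ(A, B) = ~(A ^ B)

The output is 1 exactly when an even number of inputs are 1 — the complement of 2-way XOR.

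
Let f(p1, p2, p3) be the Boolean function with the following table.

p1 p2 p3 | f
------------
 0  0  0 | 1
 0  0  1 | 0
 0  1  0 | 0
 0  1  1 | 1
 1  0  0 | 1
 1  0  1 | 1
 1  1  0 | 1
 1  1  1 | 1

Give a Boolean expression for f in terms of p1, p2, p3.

There are just 2 zero rows: (0,0,1), (0,1,0). Their minterms are ¬p1·¬p2·p3, ¬p1·p2·¬p3; the OR of those covers precisely the 0-outputs, and negating it yields f.

f(p1, p2, p3) = ¬(((¬p1 ∧ ¬p2) ∧ p3) ∨ ((¬p1 ∧ p2) ∧ ¬p3))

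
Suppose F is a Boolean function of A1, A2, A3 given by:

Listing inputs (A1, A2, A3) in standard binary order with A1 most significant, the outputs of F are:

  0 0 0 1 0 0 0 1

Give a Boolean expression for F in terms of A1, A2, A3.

F=1 on 2 inputs: (0,1,1), (1,1,1). Reading each as a conjunction of literals (¬A1·A2·A3, A1·A2·A3) and taking the OR gives the canonical DNF.

F(A1, A2, A3) = ((NOT A1 AND A2) AND A3) OR ((A1 AND A2) AND A3)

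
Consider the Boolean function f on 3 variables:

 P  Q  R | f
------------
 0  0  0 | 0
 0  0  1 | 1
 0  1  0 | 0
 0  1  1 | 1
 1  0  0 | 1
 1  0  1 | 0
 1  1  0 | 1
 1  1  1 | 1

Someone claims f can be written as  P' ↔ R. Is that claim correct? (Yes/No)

Check the formula against f row by row:
  P=0, Q=0, R=0: formula gives 0, f = 0 ✓
  P=0, Q=0, R=1: formula gives 1, f = 1 ✓
  P=0, Q=1, R=0: formula gives 0, f = 0 ✓
  P=0, Q=1, R=1: formula gives 1, f = 1 ✓
  P=1, Q=0, R=0: formula gives 1, f = 1 ✓
  …
  P=1, Q=1, R=1: formula gives 0, but f = 1 ✗
Since they disagree at (1,1,1), the expression is not a correct formula for f.

No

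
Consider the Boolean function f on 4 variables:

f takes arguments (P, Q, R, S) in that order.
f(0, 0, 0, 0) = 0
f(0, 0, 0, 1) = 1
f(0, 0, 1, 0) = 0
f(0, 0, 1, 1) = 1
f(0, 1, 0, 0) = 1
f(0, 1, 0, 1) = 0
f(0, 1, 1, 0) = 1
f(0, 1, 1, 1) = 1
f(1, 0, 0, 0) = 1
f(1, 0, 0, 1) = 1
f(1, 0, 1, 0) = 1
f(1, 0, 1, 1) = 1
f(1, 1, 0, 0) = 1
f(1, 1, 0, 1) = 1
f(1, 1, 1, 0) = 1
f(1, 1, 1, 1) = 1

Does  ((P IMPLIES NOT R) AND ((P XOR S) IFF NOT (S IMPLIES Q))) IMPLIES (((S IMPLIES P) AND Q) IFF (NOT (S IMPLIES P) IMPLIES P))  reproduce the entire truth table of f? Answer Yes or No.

No

Test each input against both f and the formula:
  P=0, Q=0, R=0, S=0: formula gives 0, f = 0 ✓
  P=0, Q=0, R=0, S=1: formula gives 1, f = 1 ✓
  P=0, Q=0, R=1, S=0: formula gives 0, f = 0 ✓
  P=0, Q=0, R=1, S=1: formula gives 1, f = 1 ✓
  …
  P=0, Q=1, R=0, S=1: formula gives 1, but f = 0 ✗
Row (0,1,0,1) is a counterexample, so the formula is not equivalent to f.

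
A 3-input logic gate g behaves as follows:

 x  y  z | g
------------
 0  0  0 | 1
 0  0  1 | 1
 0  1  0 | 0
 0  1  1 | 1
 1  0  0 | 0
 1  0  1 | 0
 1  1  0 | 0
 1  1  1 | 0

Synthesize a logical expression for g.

g(x, y, z) = (((NOT x AND NOT y) AND NOT z) OR ((NOT x AND NOT y) AND z)) OR ((NOT x AND y) AND z)

The 1-rows are (0,0,0), (0,0,1), (0,1,1). Each contributes one minterm — ¬x·¬y·¬z; ¬x·¬y·z; ¬x·y·z — and their disjunction is a sum-of-products form of g.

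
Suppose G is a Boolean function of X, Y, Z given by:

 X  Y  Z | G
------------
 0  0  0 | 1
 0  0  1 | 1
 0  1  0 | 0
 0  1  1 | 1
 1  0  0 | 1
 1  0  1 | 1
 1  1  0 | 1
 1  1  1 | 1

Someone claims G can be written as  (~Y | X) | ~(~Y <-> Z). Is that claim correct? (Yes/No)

Yes

Test each input against both G and the formula:
  X=0, Y=0, Z=0: formula gives 1, G = 1 ✓
  X=0, Y=0, Z=1: formula gives 1, G = 1 ✓
  X=0, Y=1, Z=0: formula gives 0, G = 0 ✓
  X=0, Y=1, Z=1: formula gives 1, G = 1 ✓
  X=1, Y=0, Z=0: formula gives 1, G = 1 ✓
  … (the remaining 3 rows also agree.)
All 8 rows match — the expression computes G exactly.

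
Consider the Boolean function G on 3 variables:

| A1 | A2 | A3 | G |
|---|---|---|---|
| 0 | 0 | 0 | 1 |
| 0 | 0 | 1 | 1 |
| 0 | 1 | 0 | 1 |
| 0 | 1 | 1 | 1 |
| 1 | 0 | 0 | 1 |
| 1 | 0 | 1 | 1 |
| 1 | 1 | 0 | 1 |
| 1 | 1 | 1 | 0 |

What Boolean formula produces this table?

The output is 0 only when every input is 1 — NAND of all inputs.

G(A1, A2, A3) = not ((A1 and A2) and A3)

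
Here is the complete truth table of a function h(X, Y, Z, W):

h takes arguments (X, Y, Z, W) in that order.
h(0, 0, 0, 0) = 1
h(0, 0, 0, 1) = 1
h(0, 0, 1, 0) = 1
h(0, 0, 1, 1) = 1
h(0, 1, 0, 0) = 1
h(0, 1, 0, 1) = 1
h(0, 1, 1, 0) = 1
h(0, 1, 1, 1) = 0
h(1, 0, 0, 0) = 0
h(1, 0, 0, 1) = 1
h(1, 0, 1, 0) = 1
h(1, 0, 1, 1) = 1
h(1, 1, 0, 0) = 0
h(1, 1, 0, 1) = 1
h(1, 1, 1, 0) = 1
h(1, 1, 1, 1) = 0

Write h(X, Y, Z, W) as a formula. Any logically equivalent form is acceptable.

h is 0 on only 4 rows — (0,1,1,1), (1,0,0,0), (1,1,0,0), (1,1,1,1). Writing each as a minterm (¬X·Y·Z·W, X·¬Y·¬Z·¬W, X·Y·¬Z·¬W, X·Y·Z·W) and OR-ing them characterizes exactly where h=0, so h is the negation of that disjunction.

h(X, Y, Z, W) = NOT ((((((NOT X AND Y) AND Z) AND W) OR (((X AND NOT Y) AND NOT Z) AND NOT W)) OR (((X AND Y) AND NOT Z) AND NOT W)) OR (((X AND Y) AND Z) AND W))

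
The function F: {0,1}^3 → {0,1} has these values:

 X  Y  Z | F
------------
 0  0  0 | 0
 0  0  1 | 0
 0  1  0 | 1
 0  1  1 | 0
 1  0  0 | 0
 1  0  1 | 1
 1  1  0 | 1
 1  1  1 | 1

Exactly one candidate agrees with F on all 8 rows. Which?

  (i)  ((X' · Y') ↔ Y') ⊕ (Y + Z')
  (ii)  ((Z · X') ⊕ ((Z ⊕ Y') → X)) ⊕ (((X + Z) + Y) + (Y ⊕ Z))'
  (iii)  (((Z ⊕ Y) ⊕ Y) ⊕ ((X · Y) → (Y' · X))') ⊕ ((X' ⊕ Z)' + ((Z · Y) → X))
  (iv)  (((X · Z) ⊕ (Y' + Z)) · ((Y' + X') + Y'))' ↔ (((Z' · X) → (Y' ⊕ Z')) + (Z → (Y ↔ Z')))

iv

(i) disagrees with F on (0,0,1) (formula → 1, table → 0); rule it out.
(ii) disagrees with F on (0,0,0) (formula → 1, table → 0); rule it out.
(iii) disagrees with F on (0,0,0) (formula → 1, table → 0); rule it out.
Only (iv) survives; checking it on all 8 rows confirms it matches F.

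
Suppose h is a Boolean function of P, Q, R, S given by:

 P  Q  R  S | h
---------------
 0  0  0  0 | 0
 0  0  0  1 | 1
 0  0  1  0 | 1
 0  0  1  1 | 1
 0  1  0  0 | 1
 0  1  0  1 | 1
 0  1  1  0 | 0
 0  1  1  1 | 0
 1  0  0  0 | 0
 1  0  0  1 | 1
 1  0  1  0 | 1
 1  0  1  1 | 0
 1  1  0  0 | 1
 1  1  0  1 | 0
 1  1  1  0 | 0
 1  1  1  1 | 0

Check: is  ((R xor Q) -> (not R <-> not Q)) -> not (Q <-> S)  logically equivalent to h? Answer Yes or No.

Check the formula against h row by row:
  P=0, Q=0, R=0, S=0: formula gives 0, h = 0 ✓
  P=0, Q=0, R=0, S=1: formula gives 1, h = 1 ✓
  P=0, Q=0, R=1, S=0: formula gives 1, h = 1 ✓
  P=0, Q=0, R=1, S=1: formula gives 1, h = 1 ✓
  …
  P=0, Q=1, R=1, S=0: formula gives 1, but h = 0 ✗
Row (0,1,1,0) is a counterexample, so the formula is not equivalent to h.

No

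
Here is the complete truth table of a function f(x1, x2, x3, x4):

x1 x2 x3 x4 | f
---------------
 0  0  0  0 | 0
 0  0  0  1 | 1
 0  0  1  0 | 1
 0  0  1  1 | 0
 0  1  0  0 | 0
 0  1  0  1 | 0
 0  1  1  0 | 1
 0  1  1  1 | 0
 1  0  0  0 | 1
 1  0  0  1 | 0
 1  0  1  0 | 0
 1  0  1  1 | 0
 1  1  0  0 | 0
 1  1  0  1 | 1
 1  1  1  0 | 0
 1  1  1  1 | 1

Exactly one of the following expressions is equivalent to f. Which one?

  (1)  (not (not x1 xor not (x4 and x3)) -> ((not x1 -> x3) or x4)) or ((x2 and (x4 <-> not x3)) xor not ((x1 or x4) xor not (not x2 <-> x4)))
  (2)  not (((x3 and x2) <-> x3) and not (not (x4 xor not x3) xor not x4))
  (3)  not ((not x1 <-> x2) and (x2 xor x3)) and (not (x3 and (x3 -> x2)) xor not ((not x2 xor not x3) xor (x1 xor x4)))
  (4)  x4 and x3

3

(1): at (0,0,1,1) it gives 1, but f = 0 — eliminated.
(2): at (0,0,0,0) it gives 1, but f = 0 — eliminated.
(4): at (0,0,0,1) it gives 0, but f = 1 — eliminated.
Only (3) survives; checking it on all 16 rows confirms it matches f.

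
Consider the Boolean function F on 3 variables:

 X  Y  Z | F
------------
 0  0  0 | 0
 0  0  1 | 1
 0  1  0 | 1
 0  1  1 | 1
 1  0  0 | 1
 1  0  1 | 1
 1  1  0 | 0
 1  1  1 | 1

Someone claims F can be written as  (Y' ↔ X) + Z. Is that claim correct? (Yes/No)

Evaluate (Y' ↔ X) + Z on each row and compare to F:
  X=0, Y=0, Z=0: formula gives 0, F = 0 ✓
  X=0, Y=0, Z=1: formula gives 1, F = 1 ✓
  X=0, Y=1, Z=0: formula gives 1, F = 1 ✓
  X=0, Y=1, Z=1: formula gives 1, F = 1 ✓
  X=1, Y=0, Z=0: formula gives 1, F = 1 ✓
  …and likewise for the remaining 3 rows.
All 8 rows match — the expression computes F exactly.

Yes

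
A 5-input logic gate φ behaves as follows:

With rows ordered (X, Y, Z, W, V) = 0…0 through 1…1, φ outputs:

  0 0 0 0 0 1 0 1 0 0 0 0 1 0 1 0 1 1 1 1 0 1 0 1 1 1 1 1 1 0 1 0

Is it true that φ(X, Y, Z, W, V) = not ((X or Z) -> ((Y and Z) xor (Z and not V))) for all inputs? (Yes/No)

Yes

Evaluate not ((X or Z) -> ((Y and Z) xor (Z and not V))) on each row and compare to φ:
  X=0, Y=0, Z=0, W=0, V=0: formula gives 0, φ = 0 ✓
  X=0, Y=0, Z=0, W=0, V=1: formula gives 0, φ = 0 ✓
  X=0, Y=0, Z=0, W=1, V=0: formula gives 0, φ = 0 ✓
  X=0, Y=0, Z=0, W=1, V=1: formula gives 0, φ = 0 ✓
  … (the remaining 28 rows also agree.)
All 32 rows match — the expression computes φ exactly.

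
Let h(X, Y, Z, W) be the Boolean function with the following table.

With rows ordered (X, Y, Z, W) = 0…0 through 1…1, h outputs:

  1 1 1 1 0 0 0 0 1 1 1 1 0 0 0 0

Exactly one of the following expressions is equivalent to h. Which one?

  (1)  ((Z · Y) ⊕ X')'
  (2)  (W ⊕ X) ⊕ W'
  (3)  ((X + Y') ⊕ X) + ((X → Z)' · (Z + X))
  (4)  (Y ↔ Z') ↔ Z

(1): at (0,0,0,0) it gives 0, but h = 1 — eliminated.
(2): at (0,1,0,0) it gives 1, but h = 0 — eliminated.
(3): at (1,0,1,0) it gives 0, but h = 1 — eliminated.
That leaves (4). Evaluating it on every row reproduces the table of h exactly.

4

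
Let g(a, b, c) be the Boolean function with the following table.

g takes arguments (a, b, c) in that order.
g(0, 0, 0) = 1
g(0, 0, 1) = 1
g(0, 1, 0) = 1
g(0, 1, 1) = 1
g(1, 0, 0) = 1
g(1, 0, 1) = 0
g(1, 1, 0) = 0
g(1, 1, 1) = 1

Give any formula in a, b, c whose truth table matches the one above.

g(a, b, c) = NOT (((a AND NOT b) AND c) OR ((a AND b) AND NOT c))

There are just 2 zero rows: (1,0,1), (1,1,0). Their minterms are a·¬b·c, a·b·¬c; the OR of those covers precisely the 0-outputs, and negating it yields g.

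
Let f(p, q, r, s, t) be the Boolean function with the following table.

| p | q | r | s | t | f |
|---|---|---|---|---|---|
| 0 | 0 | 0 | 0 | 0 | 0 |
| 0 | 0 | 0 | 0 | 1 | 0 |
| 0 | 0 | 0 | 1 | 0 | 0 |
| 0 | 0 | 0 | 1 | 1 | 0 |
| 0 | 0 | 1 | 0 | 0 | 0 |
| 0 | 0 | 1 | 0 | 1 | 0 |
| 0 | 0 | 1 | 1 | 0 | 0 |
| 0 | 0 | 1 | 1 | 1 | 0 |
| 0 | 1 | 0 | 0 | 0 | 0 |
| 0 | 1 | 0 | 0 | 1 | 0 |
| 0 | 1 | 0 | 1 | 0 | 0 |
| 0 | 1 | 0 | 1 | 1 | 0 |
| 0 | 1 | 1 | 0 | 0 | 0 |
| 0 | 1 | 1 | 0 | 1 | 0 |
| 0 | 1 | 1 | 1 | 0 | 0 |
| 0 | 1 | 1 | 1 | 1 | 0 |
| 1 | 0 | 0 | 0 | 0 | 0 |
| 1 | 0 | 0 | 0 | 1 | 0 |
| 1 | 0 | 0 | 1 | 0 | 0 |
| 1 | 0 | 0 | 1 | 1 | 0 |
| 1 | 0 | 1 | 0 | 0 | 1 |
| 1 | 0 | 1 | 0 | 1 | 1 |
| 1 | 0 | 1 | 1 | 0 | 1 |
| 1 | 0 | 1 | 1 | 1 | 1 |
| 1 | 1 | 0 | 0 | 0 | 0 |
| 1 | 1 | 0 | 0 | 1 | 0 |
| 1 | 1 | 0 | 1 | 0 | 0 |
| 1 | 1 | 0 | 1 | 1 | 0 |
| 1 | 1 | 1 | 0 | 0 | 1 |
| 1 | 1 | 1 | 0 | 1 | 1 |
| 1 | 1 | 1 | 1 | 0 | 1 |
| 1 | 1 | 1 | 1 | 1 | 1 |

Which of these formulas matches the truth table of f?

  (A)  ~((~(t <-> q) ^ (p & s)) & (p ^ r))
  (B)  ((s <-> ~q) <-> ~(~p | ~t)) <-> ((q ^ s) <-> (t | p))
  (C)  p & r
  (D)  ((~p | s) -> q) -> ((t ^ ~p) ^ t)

C

(A) disagrees with f on (0,0,0,0,0) (formula → 1, table → 0); rule it out.
(B) disagrees with f on (0,0,0,0,0) (formula → 1, table → 0); rule it out.
(D) disagrees with f on (0,0,0,0,0) (formula → 1, table → 0); rule it out.
That leaves (C). Evaluating it on every row reproduces the table of f exactly.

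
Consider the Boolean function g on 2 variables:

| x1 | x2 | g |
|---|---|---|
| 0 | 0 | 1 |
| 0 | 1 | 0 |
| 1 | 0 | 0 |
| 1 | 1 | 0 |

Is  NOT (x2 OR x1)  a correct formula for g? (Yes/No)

Evaluate NOT (x2 OR x1) on each row and compare to g:
  x1=0, x2=0: formula gives 1, g = 1 ✓
  x1=0, x2=1: formula gives 0, g = 0 ✓
  x1=1, x2=0: formula gives 0, g = 0 ✓
  x1=1, x2=1: formula gives 0, g = 0 ✓
All 4 rows match — the expression computes g exactly.

Yes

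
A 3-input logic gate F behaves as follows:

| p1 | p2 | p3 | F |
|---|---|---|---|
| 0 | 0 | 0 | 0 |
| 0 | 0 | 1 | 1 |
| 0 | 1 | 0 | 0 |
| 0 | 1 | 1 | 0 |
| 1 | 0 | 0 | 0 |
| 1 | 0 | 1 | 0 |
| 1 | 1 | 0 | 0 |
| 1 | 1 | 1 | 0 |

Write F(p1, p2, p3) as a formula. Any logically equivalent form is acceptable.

F(p1, p2, p3) = (not p1 and not p2) and p3

F is 1 on exactly one input, (0,0,1), whose minterm is ¬p1·¬p2·p3. So F is just that conjunction.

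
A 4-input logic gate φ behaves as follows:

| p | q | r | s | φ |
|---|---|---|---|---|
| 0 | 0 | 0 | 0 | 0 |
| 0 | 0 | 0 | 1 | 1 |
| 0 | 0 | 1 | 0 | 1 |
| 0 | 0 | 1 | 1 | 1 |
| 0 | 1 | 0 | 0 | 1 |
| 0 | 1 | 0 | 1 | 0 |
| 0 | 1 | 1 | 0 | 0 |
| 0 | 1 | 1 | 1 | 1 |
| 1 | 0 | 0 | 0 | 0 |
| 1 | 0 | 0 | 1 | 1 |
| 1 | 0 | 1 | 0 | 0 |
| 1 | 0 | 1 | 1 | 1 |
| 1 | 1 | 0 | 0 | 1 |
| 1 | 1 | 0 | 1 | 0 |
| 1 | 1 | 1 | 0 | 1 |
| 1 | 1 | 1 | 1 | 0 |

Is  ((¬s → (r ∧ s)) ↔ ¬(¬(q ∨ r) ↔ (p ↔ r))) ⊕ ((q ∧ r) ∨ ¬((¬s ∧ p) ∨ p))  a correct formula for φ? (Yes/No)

No

Test each input against both φ and the formula:
  p=0, q=0, r=0, s=0: formula gives 0, φ = 0 ✓
  p=0, q=0, r=0, s=1: formula gives 1, φ = 1 ✓
  p=0, q=0, r=1, s=0: formula gives 0, but φ = 1 ✗
Since they disagree at (0,0,1,0), the expression is not a correct formula for φ.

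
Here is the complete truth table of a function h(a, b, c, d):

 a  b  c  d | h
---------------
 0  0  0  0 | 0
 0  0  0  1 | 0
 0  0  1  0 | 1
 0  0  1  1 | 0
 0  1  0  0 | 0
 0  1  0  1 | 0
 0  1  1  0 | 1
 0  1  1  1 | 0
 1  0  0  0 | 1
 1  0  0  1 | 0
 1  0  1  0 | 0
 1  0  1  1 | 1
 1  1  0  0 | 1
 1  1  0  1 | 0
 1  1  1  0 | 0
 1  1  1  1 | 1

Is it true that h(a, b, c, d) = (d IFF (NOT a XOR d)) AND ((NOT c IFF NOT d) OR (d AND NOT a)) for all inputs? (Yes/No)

No

Check the formula against h row by row:
  a=0, b=0, c=0, d=0: formula gives 0, h = 0 ✓
  a=0, b=0, c=0, d=1: formula gives 0, h = 0 ✓
  a=0, b=0, c=1, d=0: formula gives 0, but h = 1 ✗
A single disagreement suffices: at (0,0,1,0) they differ, so the formula does not compute h.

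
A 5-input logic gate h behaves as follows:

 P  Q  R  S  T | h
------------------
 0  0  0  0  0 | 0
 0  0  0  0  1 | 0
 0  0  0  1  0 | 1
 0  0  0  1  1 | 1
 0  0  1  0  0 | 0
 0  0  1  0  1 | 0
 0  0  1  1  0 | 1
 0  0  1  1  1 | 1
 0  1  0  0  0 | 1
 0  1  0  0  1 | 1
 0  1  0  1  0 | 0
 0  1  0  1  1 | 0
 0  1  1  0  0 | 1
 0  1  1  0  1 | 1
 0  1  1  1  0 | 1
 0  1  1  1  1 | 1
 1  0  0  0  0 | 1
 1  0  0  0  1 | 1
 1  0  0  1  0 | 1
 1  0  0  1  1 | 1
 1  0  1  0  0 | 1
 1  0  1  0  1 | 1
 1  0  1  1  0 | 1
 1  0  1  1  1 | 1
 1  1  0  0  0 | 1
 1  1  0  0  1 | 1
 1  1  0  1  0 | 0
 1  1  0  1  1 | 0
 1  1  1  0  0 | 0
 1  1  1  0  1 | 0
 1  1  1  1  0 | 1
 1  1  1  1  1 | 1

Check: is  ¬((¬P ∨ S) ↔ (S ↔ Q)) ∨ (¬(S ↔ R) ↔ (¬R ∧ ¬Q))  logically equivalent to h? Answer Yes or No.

Yes

Test each input against both h and the formula:
  P=0, Q=0, R=0, S=0, T=0: formula gives 0, h = 0 ✓
  P=0, Q=0, R=0, S=0, T=1: formula gives 0, h = 0 ✓
  P=0, Q=0, R=0, S=1, T=0: formula gives 1, h = 1 ✓
  P=0, Q=0, R=0, S=1, T=1: formula gives 1, h = 1 ✓
  … (the remaining 28 rows also agree.)
Every row agrees, so the formula is equivalent.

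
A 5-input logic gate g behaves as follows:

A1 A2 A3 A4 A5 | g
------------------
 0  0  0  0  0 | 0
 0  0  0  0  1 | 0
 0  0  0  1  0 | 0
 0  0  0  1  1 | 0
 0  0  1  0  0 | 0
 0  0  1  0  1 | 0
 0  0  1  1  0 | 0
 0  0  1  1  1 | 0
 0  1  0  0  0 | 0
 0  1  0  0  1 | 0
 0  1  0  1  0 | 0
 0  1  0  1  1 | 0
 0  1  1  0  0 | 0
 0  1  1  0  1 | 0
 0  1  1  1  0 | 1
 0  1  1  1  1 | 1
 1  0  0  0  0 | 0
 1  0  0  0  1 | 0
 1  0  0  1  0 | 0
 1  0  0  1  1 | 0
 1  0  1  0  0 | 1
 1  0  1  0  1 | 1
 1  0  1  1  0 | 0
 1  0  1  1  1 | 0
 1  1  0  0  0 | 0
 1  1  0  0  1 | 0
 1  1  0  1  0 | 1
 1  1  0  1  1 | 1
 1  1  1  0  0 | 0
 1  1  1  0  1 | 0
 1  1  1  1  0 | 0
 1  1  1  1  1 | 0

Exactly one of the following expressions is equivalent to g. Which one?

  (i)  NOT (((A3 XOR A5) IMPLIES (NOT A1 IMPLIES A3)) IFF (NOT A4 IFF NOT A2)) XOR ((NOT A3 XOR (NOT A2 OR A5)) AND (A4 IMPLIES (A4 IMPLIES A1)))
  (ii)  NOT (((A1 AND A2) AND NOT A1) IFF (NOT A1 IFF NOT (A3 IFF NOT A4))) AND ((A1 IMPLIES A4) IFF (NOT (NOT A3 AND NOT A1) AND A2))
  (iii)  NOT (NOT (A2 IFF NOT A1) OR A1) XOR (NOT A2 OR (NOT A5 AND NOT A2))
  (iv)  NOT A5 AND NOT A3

ii

(i) disagrees with g on (0,0,0,0,1) (formula → 1, table → 0); rule it out.
(iii) disagrees with g on (0,0,0,0,0) (formula → 1, table → 0); rule it out.
(iv) disagrees with g on (0,0,0,0,0) (formula → 1, table → 0); rule it out.
Only (ii) survives; checking it on all 32 rows confirms it matches g.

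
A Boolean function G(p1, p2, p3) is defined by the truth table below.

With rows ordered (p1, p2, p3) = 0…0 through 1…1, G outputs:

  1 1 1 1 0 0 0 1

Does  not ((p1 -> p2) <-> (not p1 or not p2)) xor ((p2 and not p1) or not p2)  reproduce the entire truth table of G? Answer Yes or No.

No

Evaluate not ((p1 -> p2) <-> (not p1 or not p2)) xor ((p2 and not p1) or not p2) on each row and compare to G:
  p1=0, p2=0, p3=0: formula gives 1, G = 1 ✓
  p1=0, p2=0, p3=1: formula gives 1, G = 1 ✓
  p1=0, p2=1, p3=0: formula gives 1, G = 1 ✓
  p1=0, p2=1, p3=1: formula gives 1, G = 1 ✓
  p1=1, p2=0, p3=0: formula gives 0, G = 0 ✓
  …
  p1=1, p2=1, p3=0: formula gives 1, but G = 0 ✗
A single disagreement suffices: at (1,1,0) they differ, so the formula does not compute G.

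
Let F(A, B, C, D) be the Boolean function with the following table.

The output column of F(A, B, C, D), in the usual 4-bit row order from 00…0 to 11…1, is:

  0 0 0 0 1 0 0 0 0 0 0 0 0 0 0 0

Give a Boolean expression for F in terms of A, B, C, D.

F is 1 on exactly one input, (0,1,0,0), whose minterm is ¬A·B·¬C·¬D. So F is just that conjunction.

F(A, B, C, D) = ((¬A ∧ B) ∧ ¬C) ∧ ¬D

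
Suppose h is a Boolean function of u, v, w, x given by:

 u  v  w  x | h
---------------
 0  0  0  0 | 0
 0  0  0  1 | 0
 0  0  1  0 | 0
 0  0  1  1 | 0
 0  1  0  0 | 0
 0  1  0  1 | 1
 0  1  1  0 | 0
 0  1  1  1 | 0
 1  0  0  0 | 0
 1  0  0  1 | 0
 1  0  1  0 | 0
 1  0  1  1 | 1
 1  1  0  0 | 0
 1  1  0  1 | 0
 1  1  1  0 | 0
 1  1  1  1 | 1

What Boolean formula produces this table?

h=1 on 3 inputs: (0,1,0,1), (1,0,1,1), (1,1,1,1). Reading each as a conjunction of literals (¬u·v·¬w·x, u·¬v·w·x, u·v·w·x) and taking the OR gives the canonical DNF.

h(u, v, w, x) = ((((NOT u AND v) AND NOT w) AND x) OR (((u AND NOT v) AND w) AND x)) OR (((u AND v) AND w) AND x)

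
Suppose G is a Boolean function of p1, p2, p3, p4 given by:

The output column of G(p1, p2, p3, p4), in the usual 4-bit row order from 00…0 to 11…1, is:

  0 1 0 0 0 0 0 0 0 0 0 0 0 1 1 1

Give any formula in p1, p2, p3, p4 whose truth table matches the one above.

G(p1, p2, p3, p4) = (((((p1' · p2') · p3') · p4) + (((p1 · p2) · p3') · p4)) + (((p1 · p2) · p3) · p4')) + (((p1 · p2) · p3) · p4)

G=1 on 4 inputs: (0,0,0,1), (1,1,0,1), (1,1,1,0), (1,1,1,1). Reading each as a conjunction of literals (¬p1·¬p2·¬p3·p4, p1·p2·¬p3·p4, p1·p2·p3·¬p4, p1·p2·p3·p4) and taking the OR gives the canonical DNF.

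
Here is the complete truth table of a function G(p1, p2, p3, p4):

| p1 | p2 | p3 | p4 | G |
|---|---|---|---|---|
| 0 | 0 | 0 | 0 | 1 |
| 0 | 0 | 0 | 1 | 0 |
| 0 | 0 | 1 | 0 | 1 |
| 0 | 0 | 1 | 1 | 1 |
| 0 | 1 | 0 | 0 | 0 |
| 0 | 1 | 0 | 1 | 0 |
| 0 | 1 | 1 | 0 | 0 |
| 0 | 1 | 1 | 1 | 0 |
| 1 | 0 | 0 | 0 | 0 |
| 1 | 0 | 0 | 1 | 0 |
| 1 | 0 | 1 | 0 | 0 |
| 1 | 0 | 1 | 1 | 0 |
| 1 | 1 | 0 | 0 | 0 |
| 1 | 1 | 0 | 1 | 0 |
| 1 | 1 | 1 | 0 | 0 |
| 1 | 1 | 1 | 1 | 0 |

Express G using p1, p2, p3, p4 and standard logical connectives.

G(p1, p2, p3, p4) = ((((not p1 and not p2) and not p3) and not p4) or (((not p1 and not p2) and p3) and not p4)) or (((not p1 and not p2) and p3) and p4)

G=1 on 3 inputs: (0,0,0,0), (0,0,1,0), (0,0,1,1). Reading each as a conjunction of literals (¬p1·¬p2·¬p3·¬p4, ¬p1·¬p2·p3·¬p4, ¬p1·¬p2·p3·p4) and taking the OR gives the canonical DNF.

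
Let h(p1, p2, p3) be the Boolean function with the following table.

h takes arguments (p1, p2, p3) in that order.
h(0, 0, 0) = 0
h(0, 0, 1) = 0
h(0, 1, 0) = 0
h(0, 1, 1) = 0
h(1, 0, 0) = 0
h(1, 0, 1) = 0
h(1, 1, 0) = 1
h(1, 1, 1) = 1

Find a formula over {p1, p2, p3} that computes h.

h=1 on 2 inputs: (1,1,0), (1,1,1). Reading each as a conjunction of literals (p1·p2·¬p3, p1·p2·p3) and taking the OR gives the canonical DNF.

h(p1, p2, p3) = ((p1 and p2) and not p3) or ((p1 and p2) and p3)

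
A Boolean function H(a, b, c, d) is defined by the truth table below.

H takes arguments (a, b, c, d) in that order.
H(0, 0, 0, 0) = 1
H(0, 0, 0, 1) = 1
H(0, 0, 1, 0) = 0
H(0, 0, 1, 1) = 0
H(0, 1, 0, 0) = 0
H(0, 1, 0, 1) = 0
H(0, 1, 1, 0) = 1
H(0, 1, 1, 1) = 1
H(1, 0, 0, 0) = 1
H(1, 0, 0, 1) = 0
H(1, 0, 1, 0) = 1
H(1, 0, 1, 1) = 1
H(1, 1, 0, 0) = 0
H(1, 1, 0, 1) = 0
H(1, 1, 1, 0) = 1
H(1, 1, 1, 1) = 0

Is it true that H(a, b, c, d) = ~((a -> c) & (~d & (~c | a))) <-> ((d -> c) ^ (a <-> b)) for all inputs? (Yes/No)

No

Test each input against both H and the formula:
  a=0, b=0, c=0, d=0: formula gives 1, H = 1 ✓
  a=0, b=0, c=0, d=1: formula gives 1, H = 1 ✓
  a=0, b=0, c=1, d=0: formula gives 0, H = 0 ✓
  a=0, b=0, c=1, d=1: formula gives 0, H = 0 ✓
  …
  a=1, b=0, c=1, d=0: formula gives 0, but H = 1 ✗
A single disagreement suffices: at (1,0,1,0) they differ, so the formula does not compute H.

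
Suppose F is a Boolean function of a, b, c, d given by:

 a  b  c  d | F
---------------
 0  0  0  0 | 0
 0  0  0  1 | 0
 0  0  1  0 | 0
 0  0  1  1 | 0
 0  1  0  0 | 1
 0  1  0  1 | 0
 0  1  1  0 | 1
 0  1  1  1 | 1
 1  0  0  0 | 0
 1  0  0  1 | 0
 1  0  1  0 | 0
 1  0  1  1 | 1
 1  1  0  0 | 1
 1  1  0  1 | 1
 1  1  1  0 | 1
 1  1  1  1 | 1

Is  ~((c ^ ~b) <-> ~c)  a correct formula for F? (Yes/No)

No

Evaluate ~((c ^ ~b) <-> ~c) on each row and compare to F:
  a=0, b=0, c=0, d=0: formula gives 0, F = 0 ✓
  a=0, b=0, c=0, d=1: formula gives 0, F = 0 ✓
  a=0, b=0, c=1, d=0: formula gives 0, F = 0 ✓
  a=0, b=0, c=1, d=1: formula gives 0, F = 0 ✓
  …
  a=0, b=1, c=0, d=1: formula gives 1, but F = 0 ✗
Row (0,1,0,1) is a counterexample, so the formula is not equivalent to F.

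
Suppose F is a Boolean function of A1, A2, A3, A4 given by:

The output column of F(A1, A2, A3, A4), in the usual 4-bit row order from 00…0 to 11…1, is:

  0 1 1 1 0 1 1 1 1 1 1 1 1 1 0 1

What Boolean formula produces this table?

F is 0 on only 3 rows — (0,0,0,0), (0,1,0,0), (1,1,1,0). Writing each as a minterm (¬A1·¬A2·¬A3·¬A4, ¬A1·A2·¬A3·¬A4, A1·A2·A3·¬A4) and OR-ing them characterizes exactly where F=0, so F is the negation of that disjunction.

F(A1, A2, A3, A4) = NOT (((((NOT A1 AND NOT A2) AND NOT A3) AND NOT A4) OR (((NOT A1 AND A2) AND NOT A3) AND NOT A4)) OR (((A1 AND A2) AND A3) AND NOT A4))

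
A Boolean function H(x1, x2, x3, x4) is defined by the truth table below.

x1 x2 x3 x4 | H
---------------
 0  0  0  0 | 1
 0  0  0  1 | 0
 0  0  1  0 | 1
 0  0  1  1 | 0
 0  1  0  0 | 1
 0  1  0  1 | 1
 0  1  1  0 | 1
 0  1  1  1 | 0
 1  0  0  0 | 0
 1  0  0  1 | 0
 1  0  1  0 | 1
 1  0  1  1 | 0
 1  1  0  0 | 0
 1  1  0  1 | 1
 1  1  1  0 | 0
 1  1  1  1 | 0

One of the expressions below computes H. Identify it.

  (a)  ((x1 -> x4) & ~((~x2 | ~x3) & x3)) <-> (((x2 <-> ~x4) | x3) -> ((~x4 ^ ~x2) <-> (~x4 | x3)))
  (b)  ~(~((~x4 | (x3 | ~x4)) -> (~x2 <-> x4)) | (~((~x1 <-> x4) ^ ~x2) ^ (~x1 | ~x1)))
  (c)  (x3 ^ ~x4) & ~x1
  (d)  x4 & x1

a

(b) fails at (0,0,0,0): the formula yields 0, H is 1.
(c) fails at (0,0,1,0): the formula yields 0, H is 1.
(d) fails at (0,0,0,0): the formula yields 0, H is 1.
That leaves (a). Evaluating it on every row reproduces the table of H exactly.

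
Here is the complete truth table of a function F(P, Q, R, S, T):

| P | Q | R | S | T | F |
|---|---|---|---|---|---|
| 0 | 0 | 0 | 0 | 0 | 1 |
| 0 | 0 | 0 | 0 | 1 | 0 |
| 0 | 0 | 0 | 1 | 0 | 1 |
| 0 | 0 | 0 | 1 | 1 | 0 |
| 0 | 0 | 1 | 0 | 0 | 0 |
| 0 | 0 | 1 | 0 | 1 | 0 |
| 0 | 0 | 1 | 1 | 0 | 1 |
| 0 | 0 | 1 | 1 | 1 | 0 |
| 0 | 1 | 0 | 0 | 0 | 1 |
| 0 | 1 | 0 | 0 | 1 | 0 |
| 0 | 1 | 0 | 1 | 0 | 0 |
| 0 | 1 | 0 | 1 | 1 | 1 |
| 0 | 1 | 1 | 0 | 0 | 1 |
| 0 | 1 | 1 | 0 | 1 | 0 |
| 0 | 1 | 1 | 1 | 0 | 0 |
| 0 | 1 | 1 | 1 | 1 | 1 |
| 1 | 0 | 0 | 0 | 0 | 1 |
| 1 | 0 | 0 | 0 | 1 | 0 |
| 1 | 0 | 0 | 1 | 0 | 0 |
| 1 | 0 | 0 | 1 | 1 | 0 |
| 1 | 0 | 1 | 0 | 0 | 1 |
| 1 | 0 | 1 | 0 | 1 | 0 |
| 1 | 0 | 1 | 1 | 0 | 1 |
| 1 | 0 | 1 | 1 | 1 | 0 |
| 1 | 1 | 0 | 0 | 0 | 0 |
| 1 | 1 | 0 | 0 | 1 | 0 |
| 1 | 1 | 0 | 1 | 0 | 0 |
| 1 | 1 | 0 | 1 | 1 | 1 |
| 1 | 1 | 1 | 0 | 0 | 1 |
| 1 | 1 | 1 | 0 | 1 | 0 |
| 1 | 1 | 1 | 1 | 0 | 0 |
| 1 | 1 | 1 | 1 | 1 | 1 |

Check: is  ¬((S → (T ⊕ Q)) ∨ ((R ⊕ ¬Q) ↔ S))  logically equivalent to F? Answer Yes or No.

No

Test each input against both F and the formula:
  P=0, Q=0, R=0, S=0, T=0: formula gives 0, but F = 1 ✗
Row (0,0,0,0,0) is a counterexample, so the formula is not equivalent to F.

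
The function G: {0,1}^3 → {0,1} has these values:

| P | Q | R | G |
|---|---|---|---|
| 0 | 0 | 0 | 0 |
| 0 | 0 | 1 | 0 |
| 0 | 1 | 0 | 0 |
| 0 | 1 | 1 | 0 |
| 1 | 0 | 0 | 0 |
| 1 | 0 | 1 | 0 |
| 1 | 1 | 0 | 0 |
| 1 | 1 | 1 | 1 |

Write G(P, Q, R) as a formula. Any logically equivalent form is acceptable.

G(P, Q, R) = (P & Q) & R

The output is 1 only when every input is 1 — the AND of all inputs.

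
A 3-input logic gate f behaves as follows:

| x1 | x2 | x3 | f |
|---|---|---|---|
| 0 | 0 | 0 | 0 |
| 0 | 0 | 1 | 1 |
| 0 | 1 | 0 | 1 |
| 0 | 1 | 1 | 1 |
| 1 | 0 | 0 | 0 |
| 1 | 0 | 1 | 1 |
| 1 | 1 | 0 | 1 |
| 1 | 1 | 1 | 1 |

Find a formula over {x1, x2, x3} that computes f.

f(x1, x2, x3) = (((x1' · x2') · x3') + ((x1 · x2') · x3'))'

The 0-rows are (0,0,0), (1,0,0). Take each as a conjunction (¬x1·¬x2·¬x3, x1·¬x2·¬x3), form their disjunction, and complement — that gives a formula that is 1 everywhere f is.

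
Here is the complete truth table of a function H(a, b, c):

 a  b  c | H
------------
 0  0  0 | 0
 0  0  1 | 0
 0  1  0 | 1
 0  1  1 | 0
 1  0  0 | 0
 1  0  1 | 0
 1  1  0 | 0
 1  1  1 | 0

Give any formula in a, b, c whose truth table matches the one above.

Only row (0,1,0) gives 1. That row's minterm ¬a·b·¬c is H directly.

H(a, b, c) = (NOT a AND b) AND NOT c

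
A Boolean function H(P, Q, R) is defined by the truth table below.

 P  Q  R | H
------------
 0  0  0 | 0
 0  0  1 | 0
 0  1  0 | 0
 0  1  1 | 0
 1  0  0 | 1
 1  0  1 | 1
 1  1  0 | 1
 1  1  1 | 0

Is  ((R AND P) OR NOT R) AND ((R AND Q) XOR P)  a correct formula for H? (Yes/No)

Yes

Check the formula against H row by row:
  P=0, Q=0, R=0: formula gives 0, H = 0 ✓
  P=0, Q=0, R=1: formula gives 0, H = 0 ✓
  P=0, Q=1, R=0: formula gives 0, H = 0 ✓
  P=0, Q=1, R=1: formula gives 0, H = 0 ✓
  P=1, Q=0, R=0: formula gives 1, H = 1 ✓
  … (the remaining 3 rows also agree.)
Every row agrees, so the formula is equivalent.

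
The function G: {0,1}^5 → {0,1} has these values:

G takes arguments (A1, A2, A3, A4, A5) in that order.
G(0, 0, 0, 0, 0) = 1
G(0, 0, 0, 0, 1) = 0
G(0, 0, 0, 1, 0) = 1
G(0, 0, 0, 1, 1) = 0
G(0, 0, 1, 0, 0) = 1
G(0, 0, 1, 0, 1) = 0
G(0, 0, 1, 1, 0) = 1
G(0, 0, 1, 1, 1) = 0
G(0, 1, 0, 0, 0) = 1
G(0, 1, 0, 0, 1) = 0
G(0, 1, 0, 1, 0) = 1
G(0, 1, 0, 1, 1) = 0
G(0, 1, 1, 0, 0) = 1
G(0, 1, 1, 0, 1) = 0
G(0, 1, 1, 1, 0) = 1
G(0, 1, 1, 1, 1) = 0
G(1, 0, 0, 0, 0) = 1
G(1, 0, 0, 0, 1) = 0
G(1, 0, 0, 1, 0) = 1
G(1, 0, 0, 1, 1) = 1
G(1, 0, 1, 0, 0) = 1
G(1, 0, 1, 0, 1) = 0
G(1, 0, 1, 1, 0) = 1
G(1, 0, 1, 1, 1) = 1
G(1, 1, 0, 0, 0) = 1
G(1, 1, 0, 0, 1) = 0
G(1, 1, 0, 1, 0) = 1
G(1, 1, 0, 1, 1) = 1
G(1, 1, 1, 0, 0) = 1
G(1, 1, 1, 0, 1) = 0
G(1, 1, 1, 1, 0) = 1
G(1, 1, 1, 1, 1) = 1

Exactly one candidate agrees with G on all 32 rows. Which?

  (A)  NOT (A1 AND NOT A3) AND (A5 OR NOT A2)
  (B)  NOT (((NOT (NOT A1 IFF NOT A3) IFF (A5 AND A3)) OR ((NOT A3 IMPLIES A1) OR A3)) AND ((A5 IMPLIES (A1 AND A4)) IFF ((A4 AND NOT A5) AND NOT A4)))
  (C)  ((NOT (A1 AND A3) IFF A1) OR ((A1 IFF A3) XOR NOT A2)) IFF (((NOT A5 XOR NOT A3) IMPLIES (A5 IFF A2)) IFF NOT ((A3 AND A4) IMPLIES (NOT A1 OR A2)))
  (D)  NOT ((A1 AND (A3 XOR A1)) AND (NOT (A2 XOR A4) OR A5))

B

(A): at (0,0,0,0,1) it gives 1, but G = 0 — eliminated.
(C): at (0,0,1,0,0) it gives 0, but G = 1 — eliminated.
(D): at (0,0,0,0,1) it gives 1, but G = 0 — eliminated.
Only (B) survives; checking it on all 32 rows confirms it matches G.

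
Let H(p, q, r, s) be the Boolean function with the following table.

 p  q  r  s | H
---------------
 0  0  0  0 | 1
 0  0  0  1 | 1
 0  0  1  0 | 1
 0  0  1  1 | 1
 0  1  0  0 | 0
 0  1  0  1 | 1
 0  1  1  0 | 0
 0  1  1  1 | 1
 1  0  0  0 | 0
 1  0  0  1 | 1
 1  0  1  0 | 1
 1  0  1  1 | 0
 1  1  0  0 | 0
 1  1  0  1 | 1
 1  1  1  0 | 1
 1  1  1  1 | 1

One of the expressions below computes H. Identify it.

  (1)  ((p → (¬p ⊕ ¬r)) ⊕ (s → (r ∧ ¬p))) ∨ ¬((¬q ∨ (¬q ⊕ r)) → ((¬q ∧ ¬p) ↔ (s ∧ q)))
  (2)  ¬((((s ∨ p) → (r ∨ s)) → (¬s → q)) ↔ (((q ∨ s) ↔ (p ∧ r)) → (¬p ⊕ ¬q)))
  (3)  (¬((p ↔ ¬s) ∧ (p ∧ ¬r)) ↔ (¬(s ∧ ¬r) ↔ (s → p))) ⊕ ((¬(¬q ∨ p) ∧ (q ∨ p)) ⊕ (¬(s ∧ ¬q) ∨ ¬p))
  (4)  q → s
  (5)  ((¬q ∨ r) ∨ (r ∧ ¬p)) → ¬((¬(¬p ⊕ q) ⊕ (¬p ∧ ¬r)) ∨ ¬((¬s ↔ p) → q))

(2): at (0,0,0,0) it gives 0, but H = 1 — eliminated.
(3): at (0,0,0,0) it gives 0, but H = 1 — eliminated.
(4): at (1,0,0,0) it gives 1, but H = 0 — eliminated.
(5): at (0,0,0,0) it gives 0, but H = 1 — eliminated.
That leaves (1). Evaluating it on every row reproduces the table of H exactly.

1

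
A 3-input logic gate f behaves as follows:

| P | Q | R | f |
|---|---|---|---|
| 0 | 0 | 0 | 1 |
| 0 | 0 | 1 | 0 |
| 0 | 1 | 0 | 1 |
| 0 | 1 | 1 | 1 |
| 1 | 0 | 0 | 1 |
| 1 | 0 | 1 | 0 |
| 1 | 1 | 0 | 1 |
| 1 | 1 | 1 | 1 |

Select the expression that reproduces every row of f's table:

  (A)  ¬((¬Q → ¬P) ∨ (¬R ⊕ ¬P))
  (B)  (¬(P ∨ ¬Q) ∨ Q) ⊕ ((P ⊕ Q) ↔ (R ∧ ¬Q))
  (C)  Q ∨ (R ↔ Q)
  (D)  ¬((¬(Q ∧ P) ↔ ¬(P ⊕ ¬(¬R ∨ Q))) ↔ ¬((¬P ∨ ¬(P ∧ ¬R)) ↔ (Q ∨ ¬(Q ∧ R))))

(A): at (0,0,0) it gives 0, but f = 1 — eliminated.
(B): at (1,0,0) it gives 0, but f = 1 — eliminated.
(D): at (1,0,1) it gives 1, but f = 0 — eliminated.
(C) is the remaining candidate, and it agrees with f on all 8 inputs.

C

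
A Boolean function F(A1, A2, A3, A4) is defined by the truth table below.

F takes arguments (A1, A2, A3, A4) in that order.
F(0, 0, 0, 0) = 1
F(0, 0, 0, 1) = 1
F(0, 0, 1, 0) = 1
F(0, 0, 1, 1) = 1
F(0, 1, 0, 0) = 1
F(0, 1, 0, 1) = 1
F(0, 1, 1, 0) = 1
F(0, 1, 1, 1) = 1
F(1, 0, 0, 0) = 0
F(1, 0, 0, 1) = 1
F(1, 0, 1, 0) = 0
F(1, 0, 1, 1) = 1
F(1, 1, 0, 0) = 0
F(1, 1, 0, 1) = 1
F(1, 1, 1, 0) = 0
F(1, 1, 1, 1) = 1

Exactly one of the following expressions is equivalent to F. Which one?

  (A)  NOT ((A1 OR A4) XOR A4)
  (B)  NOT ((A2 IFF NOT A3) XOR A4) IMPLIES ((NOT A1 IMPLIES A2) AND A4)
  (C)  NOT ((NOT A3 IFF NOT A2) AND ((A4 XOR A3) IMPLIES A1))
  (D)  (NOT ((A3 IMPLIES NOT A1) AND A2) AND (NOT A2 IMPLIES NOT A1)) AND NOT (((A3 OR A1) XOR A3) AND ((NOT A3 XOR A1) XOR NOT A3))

(B) disagrees with F on (0,0,0,0) (formula → 0, table → 1); rule it out.
(C) disagrees with F on (0,0,0,0) (formula → 0, table → 1); rule it out.
(D) disagrees with F on (0,1,0,0) (formula → 0, table → 1); rule it out.
(A) is the remaining candidate, and it agrees with F on all 16 inputs.

A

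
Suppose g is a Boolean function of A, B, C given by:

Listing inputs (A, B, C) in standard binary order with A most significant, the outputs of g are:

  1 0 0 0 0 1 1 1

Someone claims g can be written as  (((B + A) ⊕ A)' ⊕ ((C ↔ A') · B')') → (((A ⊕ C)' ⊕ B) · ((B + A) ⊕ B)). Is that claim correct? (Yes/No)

Check the formula against g row by row:
  A=0, B=0, C=0: formula gives 1, g = 1 ✓
  A=0, B=0, C=1: formula gives 0, g = 0 ✓
  A=0, B=1, C=0: formula gives 0, g = 0 ✓
  A=0, B=1, C=1: formula gives 0, g = 0 ✓
  A=1, B=0, C=0: formula gives 0, g = 0 ✓
  … (the remaining 3 rows also agree.)
All 8 rows match — the expression computes g exactly.

Yes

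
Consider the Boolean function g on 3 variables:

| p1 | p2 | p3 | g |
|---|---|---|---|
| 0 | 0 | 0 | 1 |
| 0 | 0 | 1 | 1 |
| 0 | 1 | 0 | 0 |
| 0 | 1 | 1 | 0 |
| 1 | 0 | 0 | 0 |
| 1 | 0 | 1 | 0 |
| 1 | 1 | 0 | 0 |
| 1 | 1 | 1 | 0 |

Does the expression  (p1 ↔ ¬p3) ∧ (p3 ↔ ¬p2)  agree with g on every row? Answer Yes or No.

Test each input against both g and the formula:
  p1=0, p2=0, p3=0: formula gives 0, but g = 1 ✗
Row (0,0,0) is a counterexample, so the formula is not equivalent to g.

No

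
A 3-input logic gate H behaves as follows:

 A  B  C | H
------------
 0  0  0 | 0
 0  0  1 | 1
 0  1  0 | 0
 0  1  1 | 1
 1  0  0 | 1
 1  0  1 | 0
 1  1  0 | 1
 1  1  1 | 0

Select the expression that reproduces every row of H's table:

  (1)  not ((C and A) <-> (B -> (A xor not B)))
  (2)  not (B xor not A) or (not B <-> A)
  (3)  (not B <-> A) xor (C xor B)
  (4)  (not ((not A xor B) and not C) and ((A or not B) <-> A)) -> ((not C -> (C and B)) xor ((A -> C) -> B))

(1): at (0,0,0) it gives 1, but H = 0 — eliminated.
(2): at (0,0,1) it gives 0, but H = 1 — eliminated.
(4): at (0,0,0) it gives 1, but H = 0 — eliminated.
(3) is the remaining candidate, and it agrees with H on all 8 inputs.

3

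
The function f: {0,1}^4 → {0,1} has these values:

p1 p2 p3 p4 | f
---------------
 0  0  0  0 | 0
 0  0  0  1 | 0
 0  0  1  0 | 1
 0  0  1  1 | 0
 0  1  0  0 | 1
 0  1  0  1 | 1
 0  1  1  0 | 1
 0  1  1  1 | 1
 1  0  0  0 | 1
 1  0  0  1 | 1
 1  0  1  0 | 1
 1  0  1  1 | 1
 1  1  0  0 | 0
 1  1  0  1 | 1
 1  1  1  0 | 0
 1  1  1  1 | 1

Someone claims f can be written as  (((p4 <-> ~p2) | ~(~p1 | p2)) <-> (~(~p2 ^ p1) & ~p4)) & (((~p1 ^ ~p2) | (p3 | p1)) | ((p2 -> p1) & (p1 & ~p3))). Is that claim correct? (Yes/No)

Check the formula against f row by row:
  p1=0, p2=0, p3=0, p4=0: formula gives 0, f = 0 ✓
  p1=0, p2=0, p3=0, p4=1: formula gives 0, f = 0 ✓
  p1=0, p2=0, p3=1, p4=0: formula gives 1, f = 1 ✓
  p1=0, p2=0, p3=1, p4=1: formula gives 0, f = 0 ✓
  …
  p1=1, p2=0, p3=0, p4=1: formula gives 0, but f = 1 ✗
Since they disagree at (1,0,0,1), the expression is not a correct formula for f.

No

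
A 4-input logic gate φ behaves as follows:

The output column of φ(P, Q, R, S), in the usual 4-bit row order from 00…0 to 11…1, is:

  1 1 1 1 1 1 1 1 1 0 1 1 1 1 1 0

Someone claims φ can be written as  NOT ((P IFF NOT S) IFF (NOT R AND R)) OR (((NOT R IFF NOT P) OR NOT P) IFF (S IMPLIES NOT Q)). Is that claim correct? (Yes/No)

Test each input against both φ and the formula:
  P=0, Q=0, R=0, S=0: formula gives 1, φ = 1 ✓
  P=0, Q=0, R=0, S=1: formula gives 1, φ = 1 ✓
  P=0, Q=0, R=1, S=0: formula gives 1, φ = 1 ✓
  P=0, Q=0, R=1, S=1: formula gives 1, φ = 1 ✓
  …and likewise for the remaining 12 rows.
Every row agrees, so the formula is equivalent.

Yes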